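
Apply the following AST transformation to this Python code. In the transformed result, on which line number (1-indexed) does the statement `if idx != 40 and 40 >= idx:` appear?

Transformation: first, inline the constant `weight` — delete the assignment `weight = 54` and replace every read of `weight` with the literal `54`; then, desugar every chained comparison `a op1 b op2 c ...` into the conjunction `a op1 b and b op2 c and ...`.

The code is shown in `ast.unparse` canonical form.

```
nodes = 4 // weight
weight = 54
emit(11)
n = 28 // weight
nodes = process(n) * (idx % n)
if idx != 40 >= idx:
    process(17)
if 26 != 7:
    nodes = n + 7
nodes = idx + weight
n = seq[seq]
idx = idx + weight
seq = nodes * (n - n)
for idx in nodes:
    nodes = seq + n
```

Transformed code:
nodes = 4 // 54
emit(11)
n = 28 // 54
nodes = process(n) * (idx % n)
if idx != 40 and 40 >= idx:
    process(17)
if 26 != 7:
    nodes = n + 7
nodes = idx + 54
n = seq[seq]
idx = idx + 54
seq = nodes * (n - n)
for idx in nodes:
    nodes = seq + n

5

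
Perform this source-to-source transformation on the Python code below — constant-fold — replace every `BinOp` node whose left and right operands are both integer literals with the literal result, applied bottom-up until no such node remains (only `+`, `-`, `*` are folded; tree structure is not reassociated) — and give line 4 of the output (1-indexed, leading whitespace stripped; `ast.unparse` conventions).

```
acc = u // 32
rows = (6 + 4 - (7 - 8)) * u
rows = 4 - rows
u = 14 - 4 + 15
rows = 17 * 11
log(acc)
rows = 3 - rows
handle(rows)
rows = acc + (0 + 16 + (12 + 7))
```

u = 25

Transformed code:
acc = u // 32
rows = 11 * u
rows = 4 - rows
u = 25
rows = 187
log(acc)
rows = 3 - rows
handle(rows)
rows = acc + 35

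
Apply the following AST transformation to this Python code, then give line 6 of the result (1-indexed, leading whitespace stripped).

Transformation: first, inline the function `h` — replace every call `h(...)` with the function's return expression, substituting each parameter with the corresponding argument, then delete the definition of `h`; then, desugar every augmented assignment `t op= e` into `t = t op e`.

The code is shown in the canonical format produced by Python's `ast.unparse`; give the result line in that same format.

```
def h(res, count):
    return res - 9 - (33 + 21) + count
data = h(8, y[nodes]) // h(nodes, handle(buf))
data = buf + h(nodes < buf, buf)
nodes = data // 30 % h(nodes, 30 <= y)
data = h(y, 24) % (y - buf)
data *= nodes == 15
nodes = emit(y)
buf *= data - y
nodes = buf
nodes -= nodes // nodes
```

Transformed code:
data = (8 - 9 - (33 + 21) + y[nodes]) // (nodes - 9 - (33 + 21) + handle(buf))
data = buf + ((nodes < buf) - 9 - (33 + 21) + buf)
nodes = data // 30 % (nodes - 9 - (33 + 21) + (30 <= y))
data = (y - 9 - (33 + 21) + 24) % (y - buf)
data = data * (nodes == 15)
nodes = emit(y)
buf = buf * (data - y)
nodes = buf
nodes = nodes - nodes // nodes

nodes = emit(y)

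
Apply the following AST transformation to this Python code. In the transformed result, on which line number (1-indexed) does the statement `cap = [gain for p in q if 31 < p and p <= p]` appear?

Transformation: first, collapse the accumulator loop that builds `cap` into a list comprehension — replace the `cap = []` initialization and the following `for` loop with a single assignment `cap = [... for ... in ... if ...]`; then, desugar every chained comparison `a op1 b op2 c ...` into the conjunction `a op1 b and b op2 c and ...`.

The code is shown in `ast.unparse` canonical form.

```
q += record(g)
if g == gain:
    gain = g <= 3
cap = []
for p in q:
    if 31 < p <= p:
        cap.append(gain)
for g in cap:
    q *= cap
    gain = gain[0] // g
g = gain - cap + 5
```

4

Transformed code:
q += record(g)
if g == gain:
    gain = g <= 3
cap = [gain for p in q if 31 < p and p <= p]
for g in cap:
    q *= cap
    gain = gain[0] // g
g = gain - cap + 5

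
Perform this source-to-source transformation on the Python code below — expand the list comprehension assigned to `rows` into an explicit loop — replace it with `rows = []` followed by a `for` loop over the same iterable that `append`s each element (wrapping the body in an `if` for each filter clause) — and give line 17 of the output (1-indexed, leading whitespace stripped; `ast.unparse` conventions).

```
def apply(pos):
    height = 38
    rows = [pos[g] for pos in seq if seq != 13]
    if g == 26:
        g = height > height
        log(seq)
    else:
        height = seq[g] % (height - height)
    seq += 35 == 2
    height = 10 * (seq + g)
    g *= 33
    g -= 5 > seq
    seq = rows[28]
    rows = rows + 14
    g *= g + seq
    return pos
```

Transformed code:
def apply(pos):
    height = 38
    rows = []
    for pos in seq:
        if seq != 13:
            rows.append(pos[g])
    if g == 26:
        g = height > height
        log(seq)
    else:
        height = seq[g] % (height - height)
    seq += 35 == 2
    height = 10 * (seq + g)
    g *= 33
    g -= 5 > seq
    seq = rows[28]
    rows = rows + 14
    g *= g + seq
    return pos

rows = rows + 14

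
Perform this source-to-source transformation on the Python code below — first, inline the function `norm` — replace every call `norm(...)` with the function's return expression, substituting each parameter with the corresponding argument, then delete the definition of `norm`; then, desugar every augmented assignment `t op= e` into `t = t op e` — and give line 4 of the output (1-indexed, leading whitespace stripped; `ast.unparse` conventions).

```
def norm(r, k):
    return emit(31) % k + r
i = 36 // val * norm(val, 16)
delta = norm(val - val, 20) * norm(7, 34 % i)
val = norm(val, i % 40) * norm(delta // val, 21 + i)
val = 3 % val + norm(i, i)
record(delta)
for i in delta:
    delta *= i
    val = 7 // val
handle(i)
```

Transformed code:
i = 36 // val * (emit(31) % 16 + val)
delta = (emit(31) % 20 + (val - val)) * (emit(31) % (34 % i) + 7)
val = (emit(31) % (i % 40) + val) * (emit(31) % (21 + i) + delta // val)
val = 3 % val + (emit(31) % i + i)
record(delta)
for i in delta:
    delta = delta * i
    val = 7 // val
handle(i)

val = 3 % val + (emit(31) % i + i)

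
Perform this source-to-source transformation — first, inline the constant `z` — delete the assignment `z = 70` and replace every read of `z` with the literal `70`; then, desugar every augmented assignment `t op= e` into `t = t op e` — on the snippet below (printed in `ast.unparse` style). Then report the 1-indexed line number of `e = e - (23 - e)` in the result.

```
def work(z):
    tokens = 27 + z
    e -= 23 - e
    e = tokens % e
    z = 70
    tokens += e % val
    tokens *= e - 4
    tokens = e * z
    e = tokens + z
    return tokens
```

Transformed code:
def work(z):
    tokens = 27 + 70
    e = e - (23 - e)
    e = tokens % e
    tokens = tokens + e % val
    tokens = tokens * (e - 4)
    tokens = e * 70
    e = tokens + 70
    return tokens

3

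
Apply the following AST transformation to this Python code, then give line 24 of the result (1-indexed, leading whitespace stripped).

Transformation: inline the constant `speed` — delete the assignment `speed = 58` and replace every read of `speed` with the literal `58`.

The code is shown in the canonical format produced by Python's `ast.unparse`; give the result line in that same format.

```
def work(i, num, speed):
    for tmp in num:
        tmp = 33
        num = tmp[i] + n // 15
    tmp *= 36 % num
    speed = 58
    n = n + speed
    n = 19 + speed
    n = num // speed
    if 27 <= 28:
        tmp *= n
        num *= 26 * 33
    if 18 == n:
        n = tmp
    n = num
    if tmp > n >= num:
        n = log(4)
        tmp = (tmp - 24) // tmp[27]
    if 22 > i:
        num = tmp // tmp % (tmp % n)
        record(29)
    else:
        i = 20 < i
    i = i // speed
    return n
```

return n

Transformed code:
def work(i, num, speed):
    for tmp in num:
        tmp = 33
        num = tmp[i] + n // 15
    tmp *= 36 % num
    n = n + 58
    n = 19 + 58
    n = num // 58
    if 27 <= 28:
        tmp *= n
        num *= 26 * 33
    if 18 == n:
        n = tmp
    n = num
    if tmp > n >= num:
        n = log(4)
        tmp = (tmp - 24) // tmp[27]
    if 22 > i:
        num = tmp // tmp % (tmp % n)
        record(29)
    else:
        i = 20 < i
    i = i // 58
    return n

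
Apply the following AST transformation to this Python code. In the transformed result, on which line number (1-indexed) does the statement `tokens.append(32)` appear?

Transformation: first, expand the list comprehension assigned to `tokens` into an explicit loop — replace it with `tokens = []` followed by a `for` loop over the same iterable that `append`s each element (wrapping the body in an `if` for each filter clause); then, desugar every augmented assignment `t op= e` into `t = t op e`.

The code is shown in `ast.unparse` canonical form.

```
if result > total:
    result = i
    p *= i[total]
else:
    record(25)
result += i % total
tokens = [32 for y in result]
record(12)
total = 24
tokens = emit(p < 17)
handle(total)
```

9

Transformed code:
if result > total:
    result = i
    p = p * i[total]
else:
    record(25)
result = result + i % total
tokens = []
for y in result:
    tokens.append(32)
record(12)
total = 24
tokens = emit(p < 17)
handle(total)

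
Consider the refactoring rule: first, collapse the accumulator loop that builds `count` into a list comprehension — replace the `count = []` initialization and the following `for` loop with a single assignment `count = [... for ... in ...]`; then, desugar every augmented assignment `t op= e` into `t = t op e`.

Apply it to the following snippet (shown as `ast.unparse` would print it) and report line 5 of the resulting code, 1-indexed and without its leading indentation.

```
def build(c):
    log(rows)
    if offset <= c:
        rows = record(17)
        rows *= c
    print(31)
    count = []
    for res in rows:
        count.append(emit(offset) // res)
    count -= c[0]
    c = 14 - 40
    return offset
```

rows = rows * c

Transformed code:
def build(c):
    log(rows)
    if offset <= c:
        rows = record(17)
        rows = rows * c
    print(31)
    count = [emit(offset) // res for res in rows]
    count = count - c[0]
    c = 14 - 40
    return offset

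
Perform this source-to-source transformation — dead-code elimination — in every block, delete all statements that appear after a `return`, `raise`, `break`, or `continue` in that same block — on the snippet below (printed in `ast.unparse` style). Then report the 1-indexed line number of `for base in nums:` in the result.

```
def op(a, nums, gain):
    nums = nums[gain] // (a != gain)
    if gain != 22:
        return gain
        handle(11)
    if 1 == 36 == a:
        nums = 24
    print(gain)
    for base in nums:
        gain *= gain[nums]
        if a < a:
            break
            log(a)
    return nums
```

Transformed code:
def op(a, nums, gain):
    nums = nums[gain] // (a != gain)
    if gain != 22:
        return gain
    if 1 == 36 == a:
        nums = 24
    print(gain)
    for base in nums:
        gain *= gain[nums]
        if a < a:
            break
    return nums

8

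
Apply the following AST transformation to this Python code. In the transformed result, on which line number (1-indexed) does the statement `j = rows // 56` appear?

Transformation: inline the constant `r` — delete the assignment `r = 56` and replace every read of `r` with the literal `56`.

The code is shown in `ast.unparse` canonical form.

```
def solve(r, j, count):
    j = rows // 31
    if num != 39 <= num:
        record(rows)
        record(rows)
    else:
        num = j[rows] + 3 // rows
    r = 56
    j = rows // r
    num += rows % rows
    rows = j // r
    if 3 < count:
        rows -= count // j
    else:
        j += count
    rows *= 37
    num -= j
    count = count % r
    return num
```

8

Transformed code:
def solve(r, j, count):
    j = rows // 31
    if num != 39 <= num:
        record(rows)
        record(rows)
    else:
        num = j[rows] + 3 // rows
    j = rows // 56
    num += rows % rows
    rows = j // 56
    if 3 < count:
        rows -= count // j
    else:
        j += count
    rows *= 37
    num -= j
    count = count % 56
    return num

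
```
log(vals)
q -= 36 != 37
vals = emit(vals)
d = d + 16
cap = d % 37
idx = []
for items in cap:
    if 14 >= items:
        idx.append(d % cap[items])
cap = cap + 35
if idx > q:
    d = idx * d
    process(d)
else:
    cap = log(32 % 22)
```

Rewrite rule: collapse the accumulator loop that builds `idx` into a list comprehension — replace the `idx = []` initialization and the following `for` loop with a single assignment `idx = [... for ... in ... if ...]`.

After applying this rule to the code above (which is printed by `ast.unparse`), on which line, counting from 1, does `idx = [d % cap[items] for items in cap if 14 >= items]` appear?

Transformed code:
log(vals)
q -= 36 != 37
vals = emit(vals)
d = d + 16
cap = d % 37
idx = [d % cap[items] for items in cap if 14 >= items]
cap = cap + 35
if idx > q:
    d = idx * d
    process(d)
else:
    cap = log(32 % 22)

6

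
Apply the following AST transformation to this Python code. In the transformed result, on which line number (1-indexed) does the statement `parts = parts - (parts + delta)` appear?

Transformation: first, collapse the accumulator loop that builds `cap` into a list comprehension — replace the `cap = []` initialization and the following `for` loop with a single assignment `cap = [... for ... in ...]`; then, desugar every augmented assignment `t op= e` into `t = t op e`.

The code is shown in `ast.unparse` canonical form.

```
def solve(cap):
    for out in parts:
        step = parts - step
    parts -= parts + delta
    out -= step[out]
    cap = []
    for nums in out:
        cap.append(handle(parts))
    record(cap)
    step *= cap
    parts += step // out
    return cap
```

Transformed code:
def solve(cap):
    for out in parts:
        step = parts - step
    parts = parts - (parts + delta)
    out = out - step[out]
    cap = [handle(parts) for nums in out]
    record(cap)
    step = step * cap
    parts = parts + step // out
    return cap

4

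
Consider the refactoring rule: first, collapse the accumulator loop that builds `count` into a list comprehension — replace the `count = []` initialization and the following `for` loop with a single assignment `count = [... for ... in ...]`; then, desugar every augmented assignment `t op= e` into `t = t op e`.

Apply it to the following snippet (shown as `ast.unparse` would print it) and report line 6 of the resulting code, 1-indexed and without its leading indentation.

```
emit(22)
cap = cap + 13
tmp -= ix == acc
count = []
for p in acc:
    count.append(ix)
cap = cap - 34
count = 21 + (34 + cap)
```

Transformed code:
emit(22)
cap = cap + 13
tmp = tmp - (ix == acc)
count = [ix for p in acc]
cap = cap - 34
count = 21 + (34 + cap)

count = 21 + (34 + cap)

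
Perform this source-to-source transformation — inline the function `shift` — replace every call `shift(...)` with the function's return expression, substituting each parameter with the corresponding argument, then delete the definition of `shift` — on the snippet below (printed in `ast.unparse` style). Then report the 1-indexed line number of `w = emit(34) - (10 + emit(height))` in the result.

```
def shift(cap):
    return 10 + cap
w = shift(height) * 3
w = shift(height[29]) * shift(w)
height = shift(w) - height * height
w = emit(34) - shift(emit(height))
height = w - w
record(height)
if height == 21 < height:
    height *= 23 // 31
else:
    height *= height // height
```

4

Transformed code:
w = (10 + height) * 3
w = (10 + height[29]) * (10 + w)
height = 10 + w - height * height
w = emit(34) - (10 + emit(height))
height = w - w
record(height)
if height == 21 < height:
    height *= 23 // 31
else:
    height *= height // height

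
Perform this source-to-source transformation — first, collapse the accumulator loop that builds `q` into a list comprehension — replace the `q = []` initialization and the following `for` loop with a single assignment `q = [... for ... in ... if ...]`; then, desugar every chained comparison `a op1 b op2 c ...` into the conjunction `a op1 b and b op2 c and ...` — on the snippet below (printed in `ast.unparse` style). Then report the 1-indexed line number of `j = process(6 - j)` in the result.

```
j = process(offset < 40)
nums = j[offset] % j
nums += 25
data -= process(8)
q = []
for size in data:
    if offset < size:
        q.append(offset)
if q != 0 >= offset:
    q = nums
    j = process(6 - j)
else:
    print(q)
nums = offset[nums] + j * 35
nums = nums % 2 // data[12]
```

8

Transformed code:
j = process(offset < 40)
nums = j[offset] % j
nums += 25
data -= process(8)
q = [offset for size in data if offset < size]
if q != 0 and 0 >= offset:
    q = nums
    j = process(6 - j)
else:
    print(q)
nums = offset[nums] + j * 35
nums = nums % 2 // data[12]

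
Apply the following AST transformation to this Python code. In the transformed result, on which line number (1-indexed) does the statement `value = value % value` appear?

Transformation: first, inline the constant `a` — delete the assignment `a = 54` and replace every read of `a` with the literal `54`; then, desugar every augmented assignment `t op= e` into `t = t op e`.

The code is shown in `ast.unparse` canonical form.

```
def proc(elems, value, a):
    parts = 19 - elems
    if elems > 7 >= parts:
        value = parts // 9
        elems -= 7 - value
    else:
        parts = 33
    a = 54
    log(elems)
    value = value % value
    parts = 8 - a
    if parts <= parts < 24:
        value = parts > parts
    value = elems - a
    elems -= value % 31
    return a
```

9

Transformed code:
def proc(elems, value, a):
    parts = 19 - elems
    if elems > 7 >= parts:
        value = parts // 9
        elems = elems - (7 - value)
    else:
        parts = 33
    log(elems)
    value = value % value
    parts = 8 - 54
    if parts <= parts < 24:
        value = parts > parts
    value = elems - 54
    elems = elems - value % 31
    return 54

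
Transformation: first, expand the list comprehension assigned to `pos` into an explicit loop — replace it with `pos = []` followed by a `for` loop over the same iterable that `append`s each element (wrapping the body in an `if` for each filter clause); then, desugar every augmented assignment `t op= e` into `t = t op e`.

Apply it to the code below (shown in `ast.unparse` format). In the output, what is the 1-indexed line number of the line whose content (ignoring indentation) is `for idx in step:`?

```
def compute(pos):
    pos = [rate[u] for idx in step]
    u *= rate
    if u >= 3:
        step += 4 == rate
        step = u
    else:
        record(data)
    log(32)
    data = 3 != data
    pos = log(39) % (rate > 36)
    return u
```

Transformed code:
def compute(pos):
    pos = []
    for idx in step:
        pos.append(rate[u])
    u = u * rate
    if u >= 3:
        step = step + (4 == rate)
        step = u
    else:
        record(data)
    log(32)
    data = 3 != data
    pos = log(39) % (rate > 36)
    return u

3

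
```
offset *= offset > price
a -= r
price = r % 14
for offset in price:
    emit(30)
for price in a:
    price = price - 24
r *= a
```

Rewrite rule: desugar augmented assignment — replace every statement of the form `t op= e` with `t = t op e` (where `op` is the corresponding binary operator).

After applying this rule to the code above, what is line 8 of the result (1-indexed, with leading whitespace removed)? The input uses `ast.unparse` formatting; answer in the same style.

Transformed code:
offset = offset * (offset > price)
a = a - r
price = r % 14
for offset in price:
    emit(30)
for price in a:
    price = price - 24
r = r * a

r = r * a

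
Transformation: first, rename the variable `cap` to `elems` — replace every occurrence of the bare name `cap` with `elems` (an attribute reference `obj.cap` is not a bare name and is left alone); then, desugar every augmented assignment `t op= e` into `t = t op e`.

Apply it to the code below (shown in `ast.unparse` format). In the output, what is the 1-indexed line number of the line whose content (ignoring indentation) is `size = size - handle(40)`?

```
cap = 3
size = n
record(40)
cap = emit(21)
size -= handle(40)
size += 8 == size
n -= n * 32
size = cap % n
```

Transformed code:
elems = 3
size = n
record(40)
elems = emit(21)
size = size - handle(40)
size = size + (8 == size)
n = n - n * 32
size = elems % n

5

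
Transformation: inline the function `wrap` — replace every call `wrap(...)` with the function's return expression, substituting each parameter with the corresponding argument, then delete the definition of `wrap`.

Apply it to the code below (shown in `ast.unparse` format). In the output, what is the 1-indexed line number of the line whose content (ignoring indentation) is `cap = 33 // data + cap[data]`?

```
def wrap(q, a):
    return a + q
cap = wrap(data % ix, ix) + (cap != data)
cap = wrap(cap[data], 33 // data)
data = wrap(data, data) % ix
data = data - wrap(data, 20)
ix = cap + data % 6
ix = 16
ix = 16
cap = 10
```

2

Transformed code:
cap = ix + data % ix + (cap != data)
cap = 33 // data + cap[data]
data = (data + data) % ix
data = data - (20 + data)
ix = cap + data % 6
ix = 16
ix = 16
cap = 10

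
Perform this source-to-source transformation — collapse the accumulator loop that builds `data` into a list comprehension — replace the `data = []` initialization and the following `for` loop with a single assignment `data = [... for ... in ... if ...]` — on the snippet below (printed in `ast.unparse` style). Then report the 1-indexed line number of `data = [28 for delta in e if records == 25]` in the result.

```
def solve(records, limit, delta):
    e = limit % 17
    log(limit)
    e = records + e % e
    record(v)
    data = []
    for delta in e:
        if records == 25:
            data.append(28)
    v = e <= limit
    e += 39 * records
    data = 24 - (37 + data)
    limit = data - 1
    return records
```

Transformed code:
def solve(records, limit, delta):
    e = limit % 17
    log(limit)
    e = records + e % e
    record(v)
    data = [28 for delta in e if records == 25]
    v = e <= limit
    e += 39 * records
    data = 24 - (37 + data)
    limit = data - 1
    return records

6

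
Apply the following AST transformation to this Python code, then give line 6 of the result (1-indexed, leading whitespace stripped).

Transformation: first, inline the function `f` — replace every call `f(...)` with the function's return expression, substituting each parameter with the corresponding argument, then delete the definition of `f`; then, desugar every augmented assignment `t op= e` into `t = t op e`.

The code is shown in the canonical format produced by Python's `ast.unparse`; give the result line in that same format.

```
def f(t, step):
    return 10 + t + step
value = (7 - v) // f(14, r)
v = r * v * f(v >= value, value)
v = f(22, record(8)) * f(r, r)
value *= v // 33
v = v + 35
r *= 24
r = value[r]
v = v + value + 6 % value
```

Transformed code:
value = (7 - v) // (10 + 14 + r)
v = r * v * (10 + (v >= value) + value)
v = (10 + 22 + record(8)) * (10 + r + r)
value = value * (v // 33)
v = v + 35
r = r * 24
r = value[r]
v = v + value + 6 % value

r = r * 24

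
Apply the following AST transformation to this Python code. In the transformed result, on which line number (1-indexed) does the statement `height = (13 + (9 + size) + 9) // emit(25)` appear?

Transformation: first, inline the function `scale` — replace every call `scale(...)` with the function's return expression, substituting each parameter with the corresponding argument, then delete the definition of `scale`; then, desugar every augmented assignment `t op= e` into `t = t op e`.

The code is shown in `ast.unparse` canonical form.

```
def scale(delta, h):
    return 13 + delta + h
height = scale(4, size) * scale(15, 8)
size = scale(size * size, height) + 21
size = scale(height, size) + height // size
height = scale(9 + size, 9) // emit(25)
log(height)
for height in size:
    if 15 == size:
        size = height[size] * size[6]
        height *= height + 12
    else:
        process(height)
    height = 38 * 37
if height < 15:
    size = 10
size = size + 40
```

Transformed code:
height = (13 + 4 + size) * (13 + 15 + 8)
size = 13 + size * size + height + 21
size = 13 + height + size + height // size
height = (13 + (9 + size) + 9) // emit(25)
log(height)
for height in size:
    if 15 == size:
        size = height[size] * size[6]
        height = height * (height + 12)
    else:
        process(height)
    height = 38 * 37
if height < 15:
    size = 10
size = size + 40

4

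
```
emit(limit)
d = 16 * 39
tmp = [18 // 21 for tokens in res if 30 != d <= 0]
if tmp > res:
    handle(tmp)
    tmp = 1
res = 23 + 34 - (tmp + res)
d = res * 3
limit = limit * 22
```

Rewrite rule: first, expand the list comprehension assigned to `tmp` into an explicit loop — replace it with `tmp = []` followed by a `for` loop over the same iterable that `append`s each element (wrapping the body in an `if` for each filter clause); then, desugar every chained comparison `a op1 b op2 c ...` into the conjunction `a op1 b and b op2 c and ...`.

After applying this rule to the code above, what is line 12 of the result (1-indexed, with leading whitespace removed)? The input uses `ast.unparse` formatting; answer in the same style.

Transformed code:
emit(limit)
d = 16 * 39
tmp = []
for tokens in res:
    if 30 != d and d <= 0:
        tmp.append(18 // 21)
if tmp > res:
    handle(tmp)
    tmp = 1
res = 23 + 34 - (tmp + res)
d = res * 3
limit = limit * 22

limit = limit * 22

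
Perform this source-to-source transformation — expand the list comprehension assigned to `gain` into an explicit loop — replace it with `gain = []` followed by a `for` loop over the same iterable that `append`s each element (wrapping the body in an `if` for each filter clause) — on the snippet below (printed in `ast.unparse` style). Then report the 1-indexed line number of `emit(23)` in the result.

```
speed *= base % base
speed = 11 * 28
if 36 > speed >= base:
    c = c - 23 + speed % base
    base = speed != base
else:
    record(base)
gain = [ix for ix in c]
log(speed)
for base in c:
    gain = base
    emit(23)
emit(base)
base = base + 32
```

14

Transformed code:
speed *= base % base
speed = 11 * 28
if 36 > speed >= base:
    c = c - 23 + speed % base
    base = speed != base
else:
    record(base)
gain = []
for ix in c:
    gain.append(ix)
log(speed)
for base in c:
    gain = base
    emit(23)
emit(base)
base = base + 32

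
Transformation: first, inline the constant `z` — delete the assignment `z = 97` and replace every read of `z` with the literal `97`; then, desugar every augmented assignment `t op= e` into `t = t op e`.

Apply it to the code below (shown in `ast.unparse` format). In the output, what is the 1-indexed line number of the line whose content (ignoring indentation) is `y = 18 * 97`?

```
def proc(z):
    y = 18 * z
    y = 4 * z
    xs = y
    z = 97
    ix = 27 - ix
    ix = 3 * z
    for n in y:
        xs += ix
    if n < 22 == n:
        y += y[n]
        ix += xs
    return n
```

2

Transformed code:
def proc(z):
    y = 18 * 97
    y = 4 * 97
    xs = y
    ix = 27 - ix
    ix = 3 * 97
    for n in y:
        xs = xs + ix
    if n < 22 == n:
        y = y + y[n]
        ix = ix + xs
    return n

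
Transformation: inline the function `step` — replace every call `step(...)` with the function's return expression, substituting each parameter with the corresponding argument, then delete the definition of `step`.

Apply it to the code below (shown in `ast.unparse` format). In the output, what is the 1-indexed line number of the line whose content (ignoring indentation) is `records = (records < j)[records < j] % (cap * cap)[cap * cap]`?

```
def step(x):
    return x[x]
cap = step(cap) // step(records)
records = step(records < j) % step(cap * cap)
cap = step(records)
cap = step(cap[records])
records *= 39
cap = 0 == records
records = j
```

2

Transformed code:
cap = cap[cap] // records[records]
records = (records < j)[records < j] % (cap * cap)[cap * cap]
cap = records[records]
cap = cap[records][cap[records]]
records *= 39
cap = 0 == records
records = j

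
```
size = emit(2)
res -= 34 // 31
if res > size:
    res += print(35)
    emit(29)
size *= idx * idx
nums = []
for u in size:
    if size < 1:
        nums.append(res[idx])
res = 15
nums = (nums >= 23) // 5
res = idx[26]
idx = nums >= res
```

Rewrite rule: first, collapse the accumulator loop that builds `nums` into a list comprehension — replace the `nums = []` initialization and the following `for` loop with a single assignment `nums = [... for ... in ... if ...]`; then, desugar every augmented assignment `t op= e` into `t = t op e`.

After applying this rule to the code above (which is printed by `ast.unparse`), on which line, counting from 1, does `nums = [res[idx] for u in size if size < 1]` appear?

7

Transformed code:
size = emit(2)
res = res - 34 // 31
if res > size:
    res = res + print(35)
    emit(29)
size = size * (idx * idx)
nums = [res[idx] for u in size if size < 1]
res = 15
nums = (nums >= 23) // 5
res = idx[26]
idx = nums >= res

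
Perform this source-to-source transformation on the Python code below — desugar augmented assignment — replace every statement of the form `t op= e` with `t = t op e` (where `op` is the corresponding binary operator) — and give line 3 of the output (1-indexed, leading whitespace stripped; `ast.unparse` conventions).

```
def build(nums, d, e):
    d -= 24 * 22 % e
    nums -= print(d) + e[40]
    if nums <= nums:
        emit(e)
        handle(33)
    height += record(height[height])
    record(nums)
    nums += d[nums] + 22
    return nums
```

Transformed code:
def build(nums, d, e):
    d = d - 24 * 22 % e
    nums = nums - (print(d) + e[40])
    if nums <= nums:
        emit(e)
        handle(33)
    height = height + record(height[height])
    record(nums)
    nums = nums + (d[nums] + 22)
    return nums

nums = nums - (print(d) + e[40])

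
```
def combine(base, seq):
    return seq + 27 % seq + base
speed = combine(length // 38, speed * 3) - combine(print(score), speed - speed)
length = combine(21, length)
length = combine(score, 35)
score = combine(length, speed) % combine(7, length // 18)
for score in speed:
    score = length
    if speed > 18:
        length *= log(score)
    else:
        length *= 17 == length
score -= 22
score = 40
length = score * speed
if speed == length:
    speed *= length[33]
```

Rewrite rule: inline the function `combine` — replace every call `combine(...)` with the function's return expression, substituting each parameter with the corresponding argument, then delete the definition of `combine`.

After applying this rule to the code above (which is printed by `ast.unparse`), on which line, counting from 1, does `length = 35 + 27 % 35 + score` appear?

3

Transformed code:
speed = speed * 3 + 27 % (speed * 3) + length // 38 - (speed - speed + 27 % (speed - speed) + print(score))
length = length + 27 % length + 21
length = 35 + 27 % 35 + score
score = (speed + 27 % speed + length) % (length // 18 + 27 % (length // 18) + 7)
for score in speed:
    score = length
    if speed > 18:
        length *= log(score)
    else:
        length *= 17 == length
score -= 22
score = 40
length = score * speed
if speed == length:
    speed *= length[33]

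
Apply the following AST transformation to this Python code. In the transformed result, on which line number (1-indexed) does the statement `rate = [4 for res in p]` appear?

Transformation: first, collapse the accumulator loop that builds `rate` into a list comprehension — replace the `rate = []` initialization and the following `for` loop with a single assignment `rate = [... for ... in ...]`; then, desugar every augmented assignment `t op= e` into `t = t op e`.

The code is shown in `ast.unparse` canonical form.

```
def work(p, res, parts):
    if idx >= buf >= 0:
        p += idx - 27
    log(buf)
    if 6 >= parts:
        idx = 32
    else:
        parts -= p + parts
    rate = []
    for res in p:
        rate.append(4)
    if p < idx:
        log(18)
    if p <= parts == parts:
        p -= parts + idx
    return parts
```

Transformed code:
def work(p, res, parts):
    if idx >= buf >= 0:
        p = p + (idx - 27)
    log(buf)
    if 6 >= parts:
        idx = 32
    else:
        parts = parts - (p + parts)
    rate = [4 for res in p]
    if p < idx:
        log(18)
    if p <= parts == parts:
        p = p - (parts + idx)
    return parts

9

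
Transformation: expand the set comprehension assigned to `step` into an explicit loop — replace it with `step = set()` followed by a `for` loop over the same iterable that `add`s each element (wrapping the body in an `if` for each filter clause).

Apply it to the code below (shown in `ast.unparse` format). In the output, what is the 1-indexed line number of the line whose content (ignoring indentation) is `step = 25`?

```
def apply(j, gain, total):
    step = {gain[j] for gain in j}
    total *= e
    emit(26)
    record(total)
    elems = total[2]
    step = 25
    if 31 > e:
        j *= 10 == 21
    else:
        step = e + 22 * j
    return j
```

Transformed code:
def apply(j, gain, total):
    step = set()
    for gain in j:
        step.add(gain[j])
    total *= e
    emit(26)
    record(total)
    elems = total[2]
    step = 25
    if 31 > e:
        j *= 10 == 21
    else:
        step = e + 22 * j
    return j

9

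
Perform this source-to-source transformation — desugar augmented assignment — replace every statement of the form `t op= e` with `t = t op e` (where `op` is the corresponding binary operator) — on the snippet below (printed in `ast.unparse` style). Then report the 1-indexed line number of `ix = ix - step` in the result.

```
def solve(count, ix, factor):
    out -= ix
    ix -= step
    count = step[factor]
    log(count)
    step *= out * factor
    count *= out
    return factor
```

Transformed code:
def solve(count, ix, factor):
    out = out - ix
    ix = ix - step
    count = step[factor]
    log(count)
    step = step * (out * factor)
    count = count * out
    return factor

3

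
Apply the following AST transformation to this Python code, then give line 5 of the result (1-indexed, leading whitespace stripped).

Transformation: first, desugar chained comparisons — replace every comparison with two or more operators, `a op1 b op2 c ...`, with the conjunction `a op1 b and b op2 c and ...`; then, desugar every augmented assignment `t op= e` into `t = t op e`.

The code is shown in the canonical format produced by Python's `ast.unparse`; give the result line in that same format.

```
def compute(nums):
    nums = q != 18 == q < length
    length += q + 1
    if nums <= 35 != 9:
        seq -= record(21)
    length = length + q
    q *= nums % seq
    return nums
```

seq = seq - record(21)

Transformed code:
def compute(nums):
    nums = q != 18 and 18 == q and (q < length)
    length = length + (q + 1)
    if nums <= 35 and 35 != 9:
        seq = seq - record(21)
    length = length + q
    q = q * (nums % seq)
    return nums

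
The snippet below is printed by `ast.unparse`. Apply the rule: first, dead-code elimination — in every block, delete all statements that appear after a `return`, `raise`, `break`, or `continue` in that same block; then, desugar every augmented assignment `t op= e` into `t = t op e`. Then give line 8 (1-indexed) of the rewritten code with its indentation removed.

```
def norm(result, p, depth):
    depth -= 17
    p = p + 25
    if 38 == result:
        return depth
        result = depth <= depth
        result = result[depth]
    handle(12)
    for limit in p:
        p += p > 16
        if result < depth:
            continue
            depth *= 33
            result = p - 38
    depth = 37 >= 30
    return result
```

Transformed code:
def norm(result, p, depth):
    depth = depth - 17
    p = p + 25
    if 38 == result:
        return depth
    handle(12)
    for limit in p:
        p = p + (p > 16)
        if result < depth:
            continue
    depth = 37 >= 30
    return result

p = p + (p > 16)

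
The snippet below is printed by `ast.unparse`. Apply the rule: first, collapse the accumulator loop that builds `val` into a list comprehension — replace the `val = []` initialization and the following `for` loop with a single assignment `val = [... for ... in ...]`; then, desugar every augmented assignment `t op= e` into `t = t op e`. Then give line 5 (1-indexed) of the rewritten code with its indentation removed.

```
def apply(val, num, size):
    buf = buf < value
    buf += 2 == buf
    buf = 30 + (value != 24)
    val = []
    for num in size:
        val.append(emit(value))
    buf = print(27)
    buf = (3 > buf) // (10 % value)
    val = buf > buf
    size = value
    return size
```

Transformed code:
def apply(val, num, size):
    buf = buf < value
    buf = buf + (2 == buf)
    buf = 30 + (value != 24)
    val = [emit(value) for num in size]
    buf = print(27)
    buf = (3 > buf) // (10 % value)
    val = buf > buf
    size = value
    return size

val = [emit(value) for num in size]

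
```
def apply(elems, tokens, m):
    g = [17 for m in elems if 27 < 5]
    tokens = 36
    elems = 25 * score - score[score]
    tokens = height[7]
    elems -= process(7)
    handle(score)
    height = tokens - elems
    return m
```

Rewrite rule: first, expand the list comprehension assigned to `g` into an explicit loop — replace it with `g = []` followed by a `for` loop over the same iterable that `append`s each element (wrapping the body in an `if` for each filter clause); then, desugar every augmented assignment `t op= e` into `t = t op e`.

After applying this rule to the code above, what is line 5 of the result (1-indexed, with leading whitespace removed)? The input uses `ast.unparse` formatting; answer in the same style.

g.append(17)

Transformed code:
def apply(elems, tokens, m):
    g = []
    for m in elems:
        if 27 < 5:
            g.append(17)
    tokens = 36
    elems = 25 * score - score[score]
    tokens = height[7]
    elems = elems - process(7)
    handle(score)
    height = tokens - elems
    return m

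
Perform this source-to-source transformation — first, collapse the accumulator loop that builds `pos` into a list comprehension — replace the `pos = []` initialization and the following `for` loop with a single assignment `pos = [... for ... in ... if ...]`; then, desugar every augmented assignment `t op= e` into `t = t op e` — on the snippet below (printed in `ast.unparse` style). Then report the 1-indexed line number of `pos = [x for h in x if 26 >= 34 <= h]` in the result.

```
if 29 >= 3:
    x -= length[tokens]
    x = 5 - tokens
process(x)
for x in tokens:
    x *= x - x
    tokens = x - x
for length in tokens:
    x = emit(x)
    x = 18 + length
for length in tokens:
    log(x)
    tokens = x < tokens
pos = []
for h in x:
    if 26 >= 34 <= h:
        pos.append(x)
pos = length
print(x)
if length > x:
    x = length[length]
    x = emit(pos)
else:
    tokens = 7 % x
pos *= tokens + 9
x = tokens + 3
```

14

Transformed code:
if 29 >= 3:
    x = x - length[tokens]
    x = 5 - tokens
process(x)
for x in tokens:
    x = x * (x - x)
    tokens = x - x
for length in tokens:
    x = emit(x)
    x = 18 + length
for length in tokens:
    log(x)
    tokens = x < tokens
pos = [x for h in x if 26 >= 34 <= h]
pos = length
print(x)
if length > x:
    x = length[length]
    x = emit(pos)
else:
    tokens = 7 % x
pos = pos * (tokens + 9)
x = tokens + 3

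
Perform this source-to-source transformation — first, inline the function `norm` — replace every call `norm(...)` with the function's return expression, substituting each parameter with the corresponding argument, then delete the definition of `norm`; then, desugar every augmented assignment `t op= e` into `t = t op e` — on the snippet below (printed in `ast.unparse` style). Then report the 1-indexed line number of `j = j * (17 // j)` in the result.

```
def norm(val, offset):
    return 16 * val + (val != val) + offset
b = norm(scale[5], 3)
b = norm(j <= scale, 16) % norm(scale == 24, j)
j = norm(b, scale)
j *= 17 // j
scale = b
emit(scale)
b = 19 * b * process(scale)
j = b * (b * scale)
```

Transformed code:
b = 16 * scale[5] + (scale[5] != scale[5]) + 3
b = (16 * (j <= scale) + ((j <= scale) != (j <= scale)) + 16) % (16 * (scale == 24) + ((scale == 24) != (scale == 24)) + j)
j = 16 * b + (b != b) + scale
j = j * (17 // j)
scale = b
emit(scale)
b = 19 * b * process(scale)
j = b * (b * scale)

4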